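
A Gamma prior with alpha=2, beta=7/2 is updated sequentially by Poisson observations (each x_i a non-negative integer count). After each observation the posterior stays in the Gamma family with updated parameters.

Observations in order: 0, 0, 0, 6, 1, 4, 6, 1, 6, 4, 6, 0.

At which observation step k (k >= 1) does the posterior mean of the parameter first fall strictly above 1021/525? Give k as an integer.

k = 9

obs 1: x=0 → posterior Gamma(2, 9/2)
obs 2: x=0 → posterior Gamma(2, 11/2)
obs 3: x=0 → posterior Gamma(2, 13/2)
obs 4: x=6 → posterior Gamma(8, 15/2)
obs 5: x=1 → posterior Gamma(9, 17/2)
obs 6: x=4 → posterior Gamma(13, 19/2)
obs 7: x=6 → posterior Gamma(19, 21/2)
obs 8: x=1 → posterior Gamma(20, 23/2)
obs 9: x=6 → posterior Gamma(26, 25/2)
obs 10: x=4 → posterior Gamma(30, 27/2)
obs 11: x=6 → posterior Gamma(36, 29/2)
obs 12: x=0 → posterior Gamma(36, 31/2)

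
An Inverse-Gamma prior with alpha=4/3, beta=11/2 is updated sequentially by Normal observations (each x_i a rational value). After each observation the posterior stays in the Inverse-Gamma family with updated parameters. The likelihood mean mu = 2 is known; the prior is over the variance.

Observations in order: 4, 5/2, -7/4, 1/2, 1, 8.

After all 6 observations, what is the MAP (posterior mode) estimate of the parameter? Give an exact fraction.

3291/512

obs 1: x=4 → posterior Inverse-Gamma(11/6, 15/2)
obs 2: x=5/2 → posterior Inverse-Gamma(7/3, 61/8)
obs 3: x=-7/4 → posterior Inverse-Gamma(17/6, 469/32)
obs 4: x=1/2 → posterior Inverse-Gamma(10/3, 505/32)
obs 5: x=1 → posterior Inverse-Gamma(23/6, 521/32)
obs 6: x=8 → posterior Inverse-Gamma(13/3, 1097/32)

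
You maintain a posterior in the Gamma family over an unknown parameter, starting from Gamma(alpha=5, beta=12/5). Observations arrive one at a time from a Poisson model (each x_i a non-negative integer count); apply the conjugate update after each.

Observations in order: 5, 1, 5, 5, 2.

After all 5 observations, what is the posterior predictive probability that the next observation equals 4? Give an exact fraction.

obs 1: x=5 → posterior Gamma(10, 17/5)
obs 2: x=1 → posterior Gamma(11, 22/5)
obs 3: x=5 → posterior Gamma(16, 27/5)
obs 4: x=5 → posterior Gamma(21, 32/5)
obs 5: x=2 → posterior Gamma(23, 37/5)

5471808224766389284716700079777913825734375/33627985004203049960855464228193692784001024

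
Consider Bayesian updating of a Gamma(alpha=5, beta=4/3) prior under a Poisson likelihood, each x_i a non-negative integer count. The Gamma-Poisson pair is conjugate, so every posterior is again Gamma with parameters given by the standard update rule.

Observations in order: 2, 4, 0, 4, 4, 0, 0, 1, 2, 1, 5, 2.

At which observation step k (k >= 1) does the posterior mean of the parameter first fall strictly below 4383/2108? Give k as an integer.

obs 1: x=2 → posterior Gamma(7, 7/3)
obs 2: x=4 → posterior Gamma(11, 10/3)
obs 3: x=0 → posterior Gamma(11, 13/3)
obs 4: x=4 → posterior Gamma(15, 16/3)
obs 5: x=4 → posterior Gamma(19, 19/3)
obs 6: x=0 → posterior Gamma(19, 22/3)
obs 7: x=0 → posterior Gamma(19, 25/3)
obs 8: x=1 → posterior Gamma(20, 28/3)
obs 9: x=2 → posterior Gamma(22, 31/3)
obs 10: x=1 → posterior Gamma(23, 34/3)
obs 11: x=5 → posterior Gamma(28, 37/3)
obs 12: x=2 → posterior Gamma(30, 40/3)

k = 10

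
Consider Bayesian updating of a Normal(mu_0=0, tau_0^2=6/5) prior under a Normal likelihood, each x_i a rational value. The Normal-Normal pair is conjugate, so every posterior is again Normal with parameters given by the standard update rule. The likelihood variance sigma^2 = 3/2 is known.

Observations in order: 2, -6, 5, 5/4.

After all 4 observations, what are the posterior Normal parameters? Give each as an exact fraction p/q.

obs 1: x=2 → posterior Normal(8/9, 2/3)
obs 2: x=-6 → posterior Normal(-16/13, 6/13)
obs 3: x=5 → posterior Normal(4/17, 6/17)
obs 4: x=5/4 → posterior Normal(3/7, 2/7)

mu_0=3/7, tau_0^2=2/7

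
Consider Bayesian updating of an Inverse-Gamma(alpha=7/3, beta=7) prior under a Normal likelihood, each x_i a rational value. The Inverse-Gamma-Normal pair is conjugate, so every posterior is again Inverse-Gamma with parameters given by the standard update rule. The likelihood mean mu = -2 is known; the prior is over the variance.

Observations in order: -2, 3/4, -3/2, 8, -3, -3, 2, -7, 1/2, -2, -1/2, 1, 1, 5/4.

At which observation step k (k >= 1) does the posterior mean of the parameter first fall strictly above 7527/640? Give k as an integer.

obs 1: x=-2 → posterior Inverse-Gamma(17/6, 7)
obs 2: x=3/4 → posterior Inverse-Gamma(10/3, 345/32)
obs 3: x=-3/2 → posterior Inverse-Gamma(23/6, 349/32)
obs 4: x=8 → posterior Inverse-Gamma(13/3, 1949/32)
obs 5: x=-3 → posterior Inverse-Gamma(29/6, 1965/32)
obs 6: x=-3 → posterior Inverse-Gamma(16/3, 1981/32)
obs 7: x=2 → posterior Inverse-Gamma(35/6, 2237/32)
obs 8: x=-7 → posterior Inverse-Gamma(19/3, 2637/32)
obs 9: x=1/2 → posterior Inverse-Gamma(41/6, 2737/32)
obs 10: x=-2 → posterior Inverse-Gamma(22/3, 2737/32)
obs 11: x=-1/2 → posterior Inverse-Gamma(47/6, 2773/32)
obs 12: x=1 → posterior Inverse-Gamma(25/3, 2917/32)
obs 13: x=1 → posterior Inverse-Gamma(53/6, 3061/32)
obs 14: x=5/4 → posterior Inverse-Gamma(28/3, 1615/16)

k = 4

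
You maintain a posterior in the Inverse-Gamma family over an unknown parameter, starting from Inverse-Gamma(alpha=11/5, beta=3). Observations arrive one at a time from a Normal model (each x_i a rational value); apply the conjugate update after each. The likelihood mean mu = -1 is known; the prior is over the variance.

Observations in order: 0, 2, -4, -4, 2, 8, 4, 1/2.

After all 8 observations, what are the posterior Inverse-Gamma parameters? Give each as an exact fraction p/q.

obs 1: x=0 → posterior Inverse-Gamma(27/10, 7/2)
obs 2: x=2 → posterior Inverse-Gamma(16/5, 8)
obs 3: x=-4 → posterior Inverse-Gamma(37/10, 25/2)
obs 4: x=-4 → posterior Inverse-Gamma(21/5, 17)
obs 5: x=2 → posterior Inverse-Gamma(47/10, 43/2)
obs 6: x=8 → posterior Inverse-Gamma(26/5, 62)
obs 7: x=4 → posterior Inverse-Gamma(57/10, 149/2)
obs 8: x=1/2 → posterior Inverse-Gamma(31/5, 605/8)

alpha=31/5, beta=605/8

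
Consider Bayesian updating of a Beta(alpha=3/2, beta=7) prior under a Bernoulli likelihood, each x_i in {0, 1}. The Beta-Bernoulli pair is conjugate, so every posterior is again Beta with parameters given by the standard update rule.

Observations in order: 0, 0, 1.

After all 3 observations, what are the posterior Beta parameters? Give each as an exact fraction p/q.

obs 1: x=0 → posterior Beta(3/2, 8)
obs 2: x=0 → posterior Beta(3/2, 9)
obs 3: x=1 → posterior Beta(5/2, 9)

alpha=5/2, beta=9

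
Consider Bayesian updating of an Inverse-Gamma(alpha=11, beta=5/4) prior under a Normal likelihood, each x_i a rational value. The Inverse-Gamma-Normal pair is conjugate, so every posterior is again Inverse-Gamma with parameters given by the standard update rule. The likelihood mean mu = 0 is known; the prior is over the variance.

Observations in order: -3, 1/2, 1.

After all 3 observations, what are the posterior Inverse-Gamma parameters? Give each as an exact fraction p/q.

alpha=25/2, beta=51/8

obs 1: x=-3 → posterior Inverse-Gamma(23/2, 23/4)
obs 2: x=1/2 → posterior Inverse-Gamma(12, 47/8)
obs 3: x=1 → posterior Inverse-Gamma(25/2, 51/8)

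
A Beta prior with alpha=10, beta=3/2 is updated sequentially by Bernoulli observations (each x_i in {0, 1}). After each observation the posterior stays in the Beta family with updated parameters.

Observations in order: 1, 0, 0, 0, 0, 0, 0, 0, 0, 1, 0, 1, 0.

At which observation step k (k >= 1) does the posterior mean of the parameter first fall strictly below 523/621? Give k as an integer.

obs 1: x=1 → posterior Beta(11, 3/2)
obs 2: x=0 → posterior Beta(11, 5/2)
obs 3: x=0 → posterior Beta(11, 7/2)
obs 4: x=0 → posterior Beta(11, 9/2)
obs 5: x=0 → posterior Beta(11, 11/2)
obs 6: x=0 → posterior Beta(11, 13/2)
obs 7: x=0 → posterior Beta(11, 15/2)
obs 8: x=0 → posterior Beta(11, 17/2)
obs 9: x=0 → posterior Beta(11, 19/2)
obs 10: x=1 → posterior Beta(12, 19/2)
obs 11: x=0 → posterior Beta(12, 21/2)
obs 12: x=1 → posterior Beta(13, 21/2)
obs 13: x=0 → posterior Beta(13, 23/2)

k = 2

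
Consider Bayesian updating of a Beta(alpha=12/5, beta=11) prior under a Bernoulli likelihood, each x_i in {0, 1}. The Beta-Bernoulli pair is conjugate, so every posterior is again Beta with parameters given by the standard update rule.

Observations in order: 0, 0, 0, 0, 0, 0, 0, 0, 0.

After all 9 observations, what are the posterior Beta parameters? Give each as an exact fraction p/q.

obs 1: x=0 → posterior Beta(12/5, 12)
obs 2: x=0 → posterior Beta(12/5, 13)
obs 3: x=0 → posterior Beta(12/5, 14)
obs 4: x=0 → posterior Beta(12/5, 15)
obs 5: x=0 → posterior Beta(12/5, 16)
obs 6: x=0 → posterior Beta(12/5, 17)
obs 7: x=0 → posterior Beta(12/5, 18)
obs 8: x=0 → posterior Beta(12/5, 19)
obs 9: x=0 → posterior Beta(12/5, 20)

alpha=12/5, beta=20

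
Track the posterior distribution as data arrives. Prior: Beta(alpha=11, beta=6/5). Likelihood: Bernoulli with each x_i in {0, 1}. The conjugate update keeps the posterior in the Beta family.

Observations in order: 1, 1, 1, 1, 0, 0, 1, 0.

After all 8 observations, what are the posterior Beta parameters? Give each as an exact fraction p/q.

obs 1: x=1 → posterior Beta(12, 6/5)
obs 2: x=1 → posterior Beta(13, 6/5)
obs 3: x=1 → posterior Beta(14, 6/5)
obs 4: x=1 → posterior Beta(15, 6/5)
obs 5: x=0 → posterior Beta(15, 11/5)
obs 6: x=0 → posterior Beta(15, 16/5)
obs 7: x=1 → posterior Beta(16, 16/5)
obs 8: x=0 → posterior Beta(16, 21/5)

alpha=16, beta=21/5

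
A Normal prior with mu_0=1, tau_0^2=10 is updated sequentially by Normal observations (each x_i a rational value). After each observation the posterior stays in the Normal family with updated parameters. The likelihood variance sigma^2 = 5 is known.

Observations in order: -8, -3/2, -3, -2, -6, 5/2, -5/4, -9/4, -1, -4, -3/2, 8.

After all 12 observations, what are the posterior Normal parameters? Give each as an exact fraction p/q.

mu_0=-39/25, tau_0^2=2/5

obs 1: x=-8 → posterior Normal(-5, 10/3)
obs 2: x=-3/2 → posterior Normal(-18/5, 2)
obs 3: x=-3 → posterior Normal(-24/7, 10/7)
obs 4: x=-2 → posterior Normal(-28/9, 10/9)
obs 5: x=-6 → posterior Normal(-40/11, 10/11)
obs 6: x=5/2 → posterior Normal(-35/13, 10/13)
obs 7: x=-5/4 → posterior Normal(-5/2, 2/3)
obs 8: x=-9/4 → posterior Normal(-42/17, 10/17)
obs 9: x=-1 → posterior Normal(-44/19, 10/19)
obs 10: x=-4 → posterior Normal(-52/21, 10/21)
obs 11: x=-3/2 → posterior Normal(-55/23, 10/23)
obs 12: x=8 → posterior Normal(-39/25, 2/5)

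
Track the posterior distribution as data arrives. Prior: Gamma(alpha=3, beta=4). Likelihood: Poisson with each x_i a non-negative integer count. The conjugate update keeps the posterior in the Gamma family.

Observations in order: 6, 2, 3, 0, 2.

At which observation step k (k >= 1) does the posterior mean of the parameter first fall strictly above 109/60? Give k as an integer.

obs 1: x=6 → posterior Gamma(9, 5)
obs 2: x=2 → posterior Gamma(11, 6)
obs 3: x=3 → posterior Gamma(14, 7)
obs 4: x=0 → posterior Gamma(14, 8)
obs 5: x=2 → posterior Gamma(16, 9)

k = 2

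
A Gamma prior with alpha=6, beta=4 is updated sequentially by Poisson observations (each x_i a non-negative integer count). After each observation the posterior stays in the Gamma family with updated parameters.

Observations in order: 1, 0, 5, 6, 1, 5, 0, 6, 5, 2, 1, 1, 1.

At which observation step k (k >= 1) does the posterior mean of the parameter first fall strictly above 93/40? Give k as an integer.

k = 6

obs 1: x=1 → posterior Gamma(7, 5)
obs 2: x=0 → posterior Gamma(7, 6)
obs 3: x=5 → posterior Gamma(12, 7)
obs 4: x=6 → posterior Gamma(18, 8)
obs 5: x=1 → posterior Gamma(19, 9)
obs 6: x=5 → posterior Gamma(24, 10)
obs 7: x=0 → posterior Gamma(24, 11)
obs 8: x=6 → posterior Gamma(30, 12)
obs 9: x=5 → posterior Gamma(35, 13)
obs 10: x=2 → posterior Gamma(37, 14)
obs 11: x=1 → posterior Gamma(38, 15)
obs 12: x=1 → posterior Gamma(39, 16)
obs 13: x=1 → posterior Gamma(40, 17)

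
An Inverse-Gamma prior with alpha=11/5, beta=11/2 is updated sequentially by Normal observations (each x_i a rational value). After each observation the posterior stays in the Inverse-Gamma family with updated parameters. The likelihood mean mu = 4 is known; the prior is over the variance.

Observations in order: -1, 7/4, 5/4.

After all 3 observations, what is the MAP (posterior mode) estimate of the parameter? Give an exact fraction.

obs 1: x=-1 → posterior Inverse-Gamma(27/10, 18)
obs 2: x=7/4 → posterior Inverse-Gamma(16/5, 657/32)
obs 3: x=5/4 → posterior Inverse-Gamma(37/10, 389/16)

1945/376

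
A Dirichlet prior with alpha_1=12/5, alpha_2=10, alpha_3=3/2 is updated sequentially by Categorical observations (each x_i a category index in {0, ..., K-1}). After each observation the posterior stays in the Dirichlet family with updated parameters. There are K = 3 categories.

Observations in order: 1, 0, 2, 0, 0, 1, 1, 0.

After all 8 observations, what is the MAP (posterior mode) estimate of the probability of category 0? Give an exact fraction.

2/7

obs 1: x=1 → posterior Dirichlet(12/5, 11, 3/2)
obs 2: x=0 → posterior Dirichlet(17/5, 11, 3/2)
obs 3: x=2 → posterior Dirichlet(17/5, 11, 5/2)
obs 4: x=0 → posterior Dirichlet(22/5, 11, 5/2)
obs 5: x=0 → posterior Dirichlet(27/5, 11, 5/2)
obs 6: x=1 → posterior Dirichlet(27/5, 12, 5/2)
obs 7: x=1 → posterior Dirichlet(27/5, 13, 5/2)
obs 8: x=0 → posterior Dirichlet(32/5, 13, 5/2)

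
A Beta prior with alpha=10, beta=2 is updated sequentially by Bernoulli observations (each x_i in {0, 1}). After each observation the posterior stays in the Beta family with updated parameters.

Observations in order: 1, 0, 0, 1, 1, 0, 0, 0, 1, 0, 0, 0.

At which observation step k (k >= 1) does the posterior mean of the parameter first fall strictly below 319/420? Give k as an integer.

k = 3

obs 1: x=1 → posterior Beta(11, 2)
obs 2: x=0 → posterior Beta(11, 3)
obs 3: x=0 → posterior Beta(11, 4)
obs 4: x=1 → posterior Beta(12, 4)
obs 5: x=1 → posterior Beta(13, 4)
obs 6: x=0 → posterior Beta(13, 5)
obs 7: x=0 → posterior Beta(13, 6)
obs 8: x=0 → posterior Beta(13, 7)
obs 9: x=1 → posterior Beta(14, 7)
obs 10: x=0 → posterior Beta(14, 8)
obs 11: x=0 → posterior Beta(14, 9)
obs 12: x=0 → posterior Beta(14, 10)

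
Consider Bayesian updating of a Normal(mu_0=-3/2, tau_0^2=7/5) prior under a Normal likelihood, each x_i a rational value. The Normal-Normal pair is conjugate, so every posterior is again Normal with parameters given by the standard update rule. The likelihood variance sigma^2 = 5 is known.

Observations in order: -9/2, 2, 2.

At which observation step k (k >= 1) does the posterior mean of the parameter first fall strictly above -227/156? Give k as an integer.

obs 1: x=-9/2 → posterior Normal(-69/32, 35/32)
obs 2: x=2 → posterior Normal(-55/39, 35/39)
obs 3: x=2 → posterior Normal(-41/46, 35/46)

k = 2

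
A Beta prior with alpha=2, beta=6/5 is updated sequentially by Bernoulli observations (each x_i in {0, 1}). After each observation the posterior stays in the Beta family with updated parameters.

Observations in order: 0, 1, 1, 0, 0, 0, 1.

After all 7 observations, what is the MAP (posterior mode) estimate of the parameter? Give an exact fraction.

20/41

obs 1: x=0 → posterior Beta(2, 11/5)
obs 2: x=1 → posterior Beta(3, 11/5)
obs 3: x=1 → posterior Beta(4, 11/5)
obs 4: x=0 → posterior Beta(4, 16/5)
obs 5: x=0 → posterior Beta(4, 21/5)
obs 6: x=0 → posterior Beta(4, 26/5)
obs 7: x=1 → posterior Beta(5, 26/5)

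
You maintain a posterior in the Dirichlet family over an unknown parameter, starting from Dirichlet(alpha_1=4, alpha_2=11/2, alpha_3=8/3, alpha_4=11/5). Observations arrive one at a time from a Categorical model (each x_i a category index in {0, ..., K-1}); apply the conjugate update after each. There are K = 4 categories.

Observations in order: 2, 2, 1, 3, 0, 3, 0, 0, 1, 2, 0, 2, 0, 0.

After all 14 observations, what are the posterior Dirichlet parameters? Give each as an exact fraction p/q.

alpha_1=10, alpha_2=15/2, alpha_3=20/3, alpha_4=21/5

obs 1: x=2 → posterior Dirichlet(4, 11/2, 11/3, 11/5)
obs 2: x=2 → posterior Dirichlet(4, 11/2, 14/3, 11/5)
obs 3: x=1 → posterior Dirichlet(4, 13/2, 14/3, 11/5)
obs 4: x=3 → posterior Dirichlet(4, 13/2, 14/3, 16/5)
obs 5: x=0 → posterior Dirichlet(5, 13/2, 14/3, 16/5)
obs 6: x=3 → posterior Dirichlet(5, 13/2, 14/3, 21/5)
obs 7: x=0 → posterior Dirichlet(6, 13/2, 14/3, 21/5)
obs 8: x=0 → posterior Dirichlet(7, 13/2, 14/3, 21/5)
obs 9: x=1 → posterior Dirichlet(7, 15/2, 14/3, 21/5)
obs 10: x=2 → posterior Dirichlet(7, 15/2, 17/3, 21/5)
obs 11: x=0 → posterior Dirichlet(8, 15/2, 17/3, 21/5)
obs 12: x=2 → posterior Dirichlet(8, 15/2, 20/3, 21/5)
obs 13: x=0 → posterior Dirichlet(9, 15/2, 20/3, 21/5)
obs 14: x=0 → posterior Dirichlet(10, 15/2, 20/3, 21/5)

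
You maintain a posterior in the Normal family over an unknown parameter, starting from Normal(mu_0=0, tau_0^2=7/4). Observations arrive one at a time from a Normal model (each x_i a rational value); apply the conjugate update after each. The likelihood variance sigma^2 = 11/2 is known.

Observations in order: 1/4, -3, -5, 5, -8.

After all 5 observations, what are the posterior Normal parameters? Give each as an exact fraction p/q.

mu_0=-301/228, tau_0^2=77/114

obs 1: x=1/4 → posterior Normal(7/116, 77/58)
obs 2: x=-3 → posterior Normal(-77/144, 77/72)
obs 3: x=-5 → posterior Normal(-217/172, 77/86)
obs 4: x=5 → posterior Normal(-77/200, 77/100)
obs 5: x=-8 → posterior Normal(-301/228, 77/114)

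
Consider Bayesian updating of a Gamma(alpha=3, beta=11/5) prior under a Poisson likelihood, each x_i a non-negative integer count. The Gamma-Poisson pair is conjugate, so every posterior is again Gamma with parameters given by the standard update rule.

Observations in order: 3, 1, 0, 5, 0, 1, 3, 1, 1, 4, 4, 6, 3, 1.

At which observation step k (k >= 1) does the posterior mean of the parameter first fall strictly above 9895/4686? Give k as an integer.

obs 1: x=3 → posterior Gamma(6, 16/5)
obs 2: x=1 → posterior Gamma(7, 21/5)
obs 3: x=0 → posterior Gamma(7, 26/5)
obs 4: x=5 → posterior Gamma(12, 31/5)
obs 5: x=0 → posterior Gamma(12, 36/5)
obs 6: x=1 → posterior Gamma(13, 41/5)
obs 7: x=3 → posterior Gamma(16, 46/5)
obs 8: x=1 → posterior Gamma(17, 51/5)
obs 9: x=1 → posterior Gamma(18, 56/5)
obs 10: x=4 → posterior Gamma(22, 61/5)
obs 11: x=4 → posterior Gamma(26, 66/5)
obs 12: x=6 → posterior Gamma(32, 71/5)
obs 13: x=3 → posterior Gamma(35, 76/5)
obs 14: x=1 → posterior Gamma(36, 81/5)

k = 12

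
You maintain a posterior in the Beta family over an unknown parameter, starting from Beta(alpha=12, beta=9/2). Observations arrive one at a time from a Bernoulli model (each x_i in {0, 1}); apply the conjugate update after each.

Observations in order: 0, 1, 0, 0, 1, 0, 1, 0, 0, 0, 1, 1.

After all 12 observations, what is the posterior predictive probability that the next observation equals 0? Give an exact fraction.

obs 1: x=0 → posterior Beta(12, 11/2)
obs 2: x=1 → posterior Beta(13, 11/2)
obs 3: x=0 → posterior Beta(13, 13/2)
obs 4: x=0 → posterior Beta(13, 15/2)
obs 5: x=1 → posterior Beta(14, 15/2)
obs 6: x=0 → posterior Beta(14, 17/2)
obs 7: x=1 → posterior Beta(15, 17/2)
obs 8: x=0 → posterior Beta(15, 19/2)
obs 9: x=0 → posterior Beta(15, 21/2)
obs 10: x=0 → posterior Beta(15, 23/2)
obs 11: x=1 → posterior Beta(16, 23/2)
obs 12: x=1 → posterior Beta(17, 23/2)

23/57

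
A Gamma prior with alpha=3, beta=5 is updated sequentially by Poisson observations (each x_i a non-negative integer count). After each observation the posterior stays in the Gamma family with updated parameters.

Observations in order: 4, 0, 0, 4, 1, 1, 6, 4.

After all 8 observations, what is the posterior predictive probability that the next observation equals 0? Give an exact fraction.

obs 1: x=4 → posterior Gamma(7, 6)
obs 2: x=0 → posterior Gamma(7, 7)
obs 3: x=0 → posterior Gamma(7, 8)
obs 4: x=4 → posterior Gamma(11, 9)
obs 5: x=1 → posterior Gamma(12, 10)
obs 6: x=1 → posterior Gamma(13, 11)
obs 7: x=6 → posterior Gamma(19, 12)
obs 8: x=4 → posterior Gamma(23, 13)

41753905413413116367045797/229585692886981495482220544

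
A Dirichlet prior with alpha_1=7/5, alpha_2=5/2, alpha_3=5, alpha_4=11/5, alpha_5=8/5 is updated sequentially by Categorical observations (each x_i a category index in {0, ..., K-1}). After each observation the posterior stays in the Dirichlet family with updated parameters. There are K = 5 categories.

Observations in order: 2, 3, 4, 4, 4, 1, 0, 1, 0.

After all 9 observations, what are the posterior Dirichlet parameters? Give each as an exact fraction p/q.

obs 1: x=2 → posterior Dirichlet(7/5, 5/2, 6, 11/5, 8/5)
obs 2: x=3 → posterior Dirichlet(7/5, 5/2, 6, 16/5, 8/5)
obs 3: x=4 → posterior Dirichlet(7/5, 5/2, 6, 16/5, 13/5)
obs 4: x=4 → posterior Dirichlet(7/5, 5/2, 6, 16/5, 18/5)
obs 5: x=4 → posterior Dirichlet(7/5, 5/2, 6, 16/5, 23/5)
obs 6: x=1 → posterior Dirichlet(7/5, 7/2, 6, 16/5, 23/5)
obs 7: x=0 → posterior Dirichlet(12/5, 7/2, 6, 16/5, 23/5)
obs 8: x=1 → posterior Dirichlet(12/5, 9/2, 6, 16/5, 23/5)
obs 9: x=0 → posterior Dirichlet(17/5, 9/2, 6, 16/5, 23/5)

alpha_1=17/5, alpha_2=9/2, alpha_3=6, alpha_4=16/5, alpha_5=23/5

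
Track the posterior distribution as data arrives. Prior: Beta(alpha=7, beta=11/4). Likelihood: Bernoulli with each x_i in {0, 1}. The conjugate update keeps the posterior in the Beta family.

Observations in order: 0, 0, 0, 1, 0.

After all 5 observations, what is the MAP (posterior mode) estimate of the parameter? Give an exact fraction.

28/51

obs 1: x=0 → posterior Beta(7, 15/4)
obs 2: x=0 → posterior Beta(7, 19/4)
obs 3: x=0 → posterior Beta(7, 23/4)
obs 4: x=1 → posterior Beta(8, 23/4)
obs 5: x=0 → posterior Beta(8, 27/4)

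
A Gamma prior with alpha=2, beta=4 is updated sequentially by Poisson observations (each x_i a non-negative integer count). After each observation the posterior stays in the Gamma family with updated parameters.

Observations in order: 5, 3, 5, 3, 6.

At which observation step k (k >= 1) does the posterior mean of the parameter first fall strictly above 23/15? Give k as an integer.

k = 2

obs 1: x=5 → posterior Gamma(7, 5)
obs 2: x=3 → posterior Gamma(10, 6)
obs 3: x=5 → posterior Gamma(15, 7)
obs 4: x=3 → posterior Gamma(18, 8)
obs 5: x=6 → posterior Gamma(24, 9)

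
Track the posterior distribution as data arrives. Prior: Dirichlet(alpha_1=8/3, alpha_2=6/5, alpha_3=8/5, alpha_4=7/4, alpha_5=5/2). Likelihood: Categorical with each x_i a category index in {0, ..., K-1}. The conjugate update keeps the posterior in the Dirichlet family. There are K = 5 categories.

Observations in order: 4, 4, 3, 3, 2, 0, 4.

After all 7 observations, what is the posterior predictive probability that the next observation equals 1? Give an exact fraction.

72/1003

obs 1: x=4 → posterior Dirichlet(8/3, 6/5, 8/5, 7/4, 7/2)
obs 2: x=4 → posterior Dirichlet(8/3, 6/5, 8/5, 7/4, 9/2)
obs 3: x=3 → posterior Dirichlet(8/3, 6/5, 8/5, 11/4, 9/2)
obs 4: x=3 → posterior Dirichlet(8/3, 6/5, 8/5, 15/4, 9/2)
obs 5: x=2 → posterior Dirichlet(8/3, 6/5, 13/5, 15/4, 9/2)
obs 6: x=0 → posterior Dirichlet(11/3, 6/5, 13/5, 15/4, 9/2)
obs 7: x=4 → posterior Dirichlet(11/3, 6/5, 13/5, 15/4, 11/2)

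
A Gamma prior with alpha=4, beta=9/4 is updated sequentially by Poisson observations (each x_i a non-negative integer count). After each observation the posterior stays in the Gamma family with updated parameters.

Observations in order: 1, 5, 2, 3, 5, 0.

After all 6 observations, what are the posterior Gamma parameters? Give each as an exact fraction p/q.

alpha=20, beta=33/4

obs 1: x=1 → posterior Gamma(5, 13/4)
obs 2: x=5 → posterior Gamma(10, 17/4)
obs 3: x=2 → posterior Gamma(12, 21/4)
obs 4: x=3 → posterior Gamma(15, 25/4)
obs 5: x=5 → posterior Gamma(20, 29/4)
obs 6: x=0 → posterior Gamma(20, 33/4)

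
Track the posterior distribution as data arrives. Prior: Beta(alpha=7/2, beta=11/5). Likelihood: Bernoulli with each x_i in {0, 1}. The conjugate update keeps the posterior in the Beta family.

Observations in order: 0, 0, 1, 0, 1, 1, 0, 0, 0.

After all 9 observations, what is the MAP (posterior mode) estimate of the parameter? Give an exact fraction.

55/127

obs 1: x=0 → posterior Beta(7/2, 16/5)
obs 2: x=0 → posterior Beta(7/2, 21/5)
obs 3: x=1 → posterior Beta(9/2, 21/5)
obs 4: x=0 → posterior Beta(9/2, 26/5)
obs 5: x=1 → posterior Beta(11/2, 26/5)
obs 6: x=1 → posterior Beta(13/2, 26/5)
obs 7: x=0 → posterior Beta(13/2, 31/5)
obs 8: x=0 → posterior Beta(13/2, 36/5)
obs 9: x=0 → posterior Beta(13/2, 41/5)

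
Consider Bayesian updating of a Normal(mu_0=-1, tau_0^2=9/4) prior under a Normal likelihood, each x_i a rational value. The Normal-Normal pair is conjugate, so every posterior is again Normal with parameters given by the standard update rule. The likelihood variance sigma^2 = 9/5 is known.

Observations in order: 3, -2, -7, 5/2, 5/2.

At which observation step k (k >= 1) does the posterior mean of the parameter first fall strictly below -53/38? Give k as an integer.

obs 1: x=3 → posterior Normal(11/9, 1)
obs 2: x=-2 → posterior Normal(1/14, 9/14)
obs 3: x=-7 → posterior Normal(-34/19, 9/19)
obs 4: x=5/2 → posterior Normal(-43/48, 3/8)
obs 5: x=5/2 → posterior Normal(-9/29, 9/29)

k = 3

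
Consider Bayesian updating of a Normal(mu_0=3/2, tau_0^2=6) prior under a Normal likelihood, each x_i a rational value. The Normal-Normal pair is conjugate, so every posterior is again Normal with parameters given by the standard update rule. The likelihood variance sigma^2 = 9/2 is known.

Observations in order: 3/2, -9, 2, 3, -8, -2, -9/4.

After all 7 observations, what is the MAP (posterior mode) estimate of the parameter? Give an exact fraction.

-109/62

obs 1: x=3/2 → posterior Normal(3/2, 18/7)
obs 2: x=-9 → posterior Normal(-51/22, 18/11)
obs 3: x=2 → posterior Normal(-7/6, 6/5)
obs 4: x=3 → posterior Normal(-11/38, 18/19)
obs 5: x=-8 → posterior Normal(-75/46, 18/23)
obs 6: x=-2 → posterior Normal(-91/54, 2/3)
obs 7: x=-9/4 → posterior Normal(-109/62, 18/31)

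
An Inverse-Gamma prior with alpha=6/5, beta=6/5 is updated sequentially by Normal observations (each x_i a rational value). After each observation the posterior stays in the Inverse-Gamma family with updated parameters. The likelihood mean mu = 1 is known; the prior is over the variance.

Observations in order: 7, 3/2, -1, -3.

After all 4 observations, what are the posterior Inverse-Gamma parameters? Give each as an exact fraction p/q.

obs 1: x=7 → posterior Inverse-Gamma(17/10, 96/5)
obs 2: x=3/2 → posterior Inverse-Gamma(11/5, 773/40)
obs 3: x=-1 → posterior Inverse-Gamma(27/10, 853/40)
obs 4: x=-3 → posterior Inverse-Gamma(16/5, 1173/40)

alpha=16/5, beta=1173/40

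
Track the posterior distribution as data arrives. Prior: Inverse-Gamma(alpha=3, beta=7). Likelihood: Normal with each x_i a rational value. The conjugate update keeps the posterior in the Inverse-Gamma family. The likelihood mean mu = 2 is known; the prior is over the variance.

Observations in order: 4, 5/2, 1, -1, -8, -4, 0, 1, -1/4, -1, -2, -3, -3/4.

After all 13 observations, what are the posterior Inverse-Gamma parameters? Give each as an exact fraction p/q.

alpha=19/2, beta=1855/16

obs 1: x=4 → posterior Inverse-Gamma(7/2, 9)
obs 2: x=5/2 → posterior Inverse-Gamma(4, 73/8)
obs 3: x=1 → posterior Inverse-Gamma(9/2, 77/8)
obs 4: x=-1 → posterior Inverse-Gamma(5, 113/8)
obs 5: x=-8 → posterior Inverse-Gamma(11/2, 513/8)
obs 6: x=-4 → posterior Inverse-Gamma(6, 657/8)
obs 7: x=0 → posterior Inverse-Gamma(13/2, 673/8)
obs 8: x=1 → posterior Inverse-Gamma(7, 677/8)
obs 9: x=-1/4 → posterior Inverse-Gamma(15/2, 2789/32)
obs 10: x=-1 → posterior Inverse-Gamma(8, 2933/32)
obs 11: x=-2 → posterior Inverse-Gamma(17/2, 3189/32)
obs 12: x=-3 → posterior Inverse-Gamma(9, 3589/32)
obs 13: x=-3/4 → posterior Inverse-Gamma(19/2, 1855/16)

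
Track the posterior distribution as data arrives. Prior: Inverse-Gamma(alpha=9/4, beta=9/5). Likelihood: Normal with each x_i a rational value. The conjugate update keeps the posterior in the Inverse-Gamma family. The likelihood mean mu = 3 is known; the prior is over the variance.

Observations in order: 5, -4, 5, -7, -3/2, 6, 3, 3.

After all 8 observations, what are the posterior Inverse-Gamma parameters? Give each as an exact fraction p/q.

obs 1: x=5 → posterior Inverse-Gamma(11/4, 19/5)
obs 2: x=-4 → posterior Inverse-Gamma(13/4, 283/10)
obs 3: x=5 → posterior Inverse-Gamma(15/4, 303/10)
obs 4: x=-7 → posterior Inverse-Gamma(17/4, 803/10)
obs 5: x=-3/2 → posterior Inverse-Gamma(19/4, 3617/40)
obs 6: x=6 → posterior Inverse-Gamma(21/4, 3797/40)
obs 7: x=3 → posterior Inverse-Gamma(23/4, 3797/40)
obs 8: x=3 → posterior Inverse-Gamma(25/4, 3797/40)

alpha=25/4, beta=3797/40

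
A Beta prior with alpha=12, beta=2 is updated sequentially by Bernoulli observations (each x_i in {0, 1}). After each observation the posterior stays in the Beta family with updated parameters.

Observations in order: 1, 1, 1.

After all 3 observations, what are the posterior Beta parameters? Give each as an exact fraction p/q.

alpha=15, beta=2

obs 1: x=1 → posterior Beta(13, 2)
obs 2: x=1 → posterior Beta(14, 2)
obs 3: x=1 → posterior Beta(15, 2)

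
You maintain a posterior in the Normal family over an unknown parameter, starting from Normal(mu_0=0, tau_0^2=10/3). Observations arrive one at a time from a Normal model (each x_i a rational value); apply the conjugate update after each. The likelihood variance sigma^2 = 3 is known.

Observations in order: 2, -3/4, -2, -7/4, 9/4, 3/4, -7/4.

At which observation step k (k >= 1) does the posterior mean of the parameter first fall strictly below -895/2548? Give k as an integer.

k = 4

obs 1: x=2 → posterior Normal(20/19, 30/19)
obs 2: x=-3/4 → posterior Normal(25/58, 30/29)
obs 3: x=-2 → posterior Normal(-5/26, 10/13)
obs 4: x=-7/4 → posterior Normal(-25/49, 30/49)
obs 5: x=9/4 → posterior Normal(-5/118, 30/59)
obs 6: x=3/4 → posterior Normal(5/69, 10/23)
obs 7: x=-7/4 → posterior Normal(-25/158, 30/79)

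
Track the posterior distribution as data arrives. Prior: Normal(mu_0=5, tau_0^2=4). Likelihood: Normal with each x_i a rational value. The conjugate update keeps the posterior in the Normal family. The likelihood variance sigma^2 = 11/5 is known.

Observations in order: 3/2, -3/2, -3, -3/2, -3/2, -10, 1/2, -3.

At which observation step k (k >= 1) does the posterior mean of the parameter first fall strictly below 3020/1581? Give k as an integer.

obs 1: x=3/2 → posterior Normal(85/31, 44/31)
obs 2: x=-3/2 → posterior Normal(55/51, 44/51)
obs 3: x=-3 → posterior Normal(-5/71, 44/71)
obs 4: x=-3/2 → posterior Normal(-5/13, 44/91)
obs 5: x=-3/2 → posterior Normal(-65/111, 44/111)
obs 6: x=-10 → posterior Normal(-265/131, 44/131)
obs 7: x=1/2 → posterior Normal(-255/151, 44/151)
obs 8: x=-3 → posterior Normal(-35/19, 44/171)

k = 2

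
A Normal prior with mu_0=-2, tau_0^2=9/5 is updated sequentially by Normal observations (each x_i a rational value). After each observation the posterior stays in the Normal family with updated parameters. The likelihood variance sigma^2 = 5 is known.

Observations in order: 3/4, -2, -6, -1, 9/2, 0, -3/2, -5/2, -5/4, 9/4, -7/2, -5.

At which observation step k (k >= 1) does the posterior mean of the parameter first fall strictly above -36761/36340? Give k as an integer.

k = 10

obs 1: x=3/4 → posterior Normal(-173/136, 45/34)
obs 2: x=-2 → posterior Normal(-245/172, 45/43)
obs 3: x=-6 → posterior Normal(-461/208, 45/52)
obs 4: x=-1 → posterior Normal(-497/244, 45/61)
obs 5: x=9/2 → posterior Normal(-67/56, 9/14)
obs 6: x=0 → posterior Normal(-335/316, 45/79)
obs 7: x=-3/2 → posterior Normal(-389/352, 45/88)
obs 8: x=-5/2 → posterior Normal(-479/388, 45/97)
obs 9: x=-5/4 → posterior Normal(-131/106, 45/106)
obs 10: x=9/4 → posterior Normal(-443/460, 9/23)
obs 11: x=-7/2 → posterior Normal(-569/496, 45/124)
obs 12: x=-5 → posterior Normal(-107/76, 45/133)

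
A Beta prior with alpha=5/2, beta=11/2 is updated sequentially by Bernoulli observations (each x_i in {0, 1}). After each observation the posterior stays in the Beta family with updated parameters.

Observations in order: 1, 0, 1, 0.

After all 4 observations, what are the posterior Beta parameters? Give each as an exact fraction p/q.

alpha=9/2, beta=15/2

obs 1: x=1 → posterior Beta(7/2, 11/2)
obs 2: x=0 → posterior Beta(7/2, 13/2)
obs 3: x=1 → posterior Beta(9/2, 13/2)
obs 4: x=0 → posterior Beta(9/2, 15/2)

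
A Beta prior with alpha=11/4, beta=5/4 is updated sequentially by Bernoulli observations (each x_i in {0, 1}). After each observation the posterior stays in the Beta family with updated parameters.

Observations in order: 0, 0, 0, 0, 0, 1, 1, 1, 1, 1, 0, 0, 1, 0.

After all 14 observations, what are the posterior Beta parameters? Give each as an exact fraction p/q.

obs 1: x=0 → posterior Beta(11/4, 9/4)
obs 2: x=0 → posterior Beta(11/4, 13/4)
obs 3: x=0 → posterior Beta(11/4, 17/4)
obs 4: x=0 → posterior Beta(11/4, 21/4)
obs 5: x=0 → posterior Beta(11/4, 25/4)
obs 6: x=1 → posterior Beta(15/4, 25/4)
obs 7: x=1 → posterior Beta(19/4, 25/4)
obs 8: x=1 → posterior Beta(23/4, 25/4)
obs 9: x=1 → posterior Beta(27/4, 25/4)
obs 10: x=1 → posterior Beta(31/4, 25/4)
obs 11: x=0 → posterior Beta(31/4, 29/4)
obs 12: x=0 → posterior Beta(31/4, 33/4)
obs 13: x=1 → posterior Beta(35/4, 33/4)
obs 14: x=0 → posterior Beta(35/4, 37/4)

alpha=35/4, beta=37/4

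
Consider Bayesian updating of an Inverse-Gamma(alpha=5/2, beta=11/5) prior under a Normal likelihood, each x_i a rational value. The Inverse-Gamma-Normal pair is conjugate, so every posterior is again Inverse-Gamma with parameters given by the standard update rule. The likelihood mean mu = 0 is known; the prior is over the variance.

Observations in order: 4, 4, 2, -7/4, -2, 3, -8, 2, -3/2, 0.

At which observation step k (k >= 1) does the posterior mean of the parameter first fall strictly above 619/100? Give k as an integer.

k = 2

obs 1: x=4 → posterior Inverse-Gamma(3, 51/5)
obs 2: x=4 → posterior Inverse-Gamma(7/2, 91/5)
obs 3: x=2 → posterior Inverse-Gamma(4, 101/5)
obs 4: x=-7/4 → posterior Inverse-Gamma(9/2, 3477/160)
obs 5: x=-2 → posterior Inverse-Gamma(5, 3797/160)
obs 6: x=3 → posterior Inverse-Gamma(11/2, 4517/160)
obs 7: x=-8 → posterior Inverse-Gamma(6, 9637/160)
obs 8: x=2 → posterior Inverse-Gamma(13/2, 9957/160)
obs 9: x=-3/2 → posterior Inverse-Gamma(7, 10137/160)
obs 10: x=0 → posterior Inverse-Gamma(15/2, 10137/160)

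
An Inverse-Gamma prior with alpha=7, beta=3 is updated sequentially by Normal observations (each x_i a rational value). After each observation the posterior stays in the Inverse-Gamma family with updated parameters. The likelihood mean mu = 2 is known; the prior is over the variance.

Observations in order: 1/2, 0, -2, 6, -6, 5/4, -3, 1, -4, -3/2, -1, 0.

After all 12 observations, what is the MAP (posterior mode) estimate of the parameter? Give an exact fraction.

obs 1: x=1/2 → posterior Inverse-Gamma(15/2, 33/8)
obs 2: x=0 → posterior Inverse-Gamma(8, 49/8)
obs 3: x=-2 → posterior Inverse-Gamma(17/2, 113/8)
obs 4: x=6 → posterior Inverse-Gamma(9, 177/8)
obs 5: x=-6 → posterior Inverse-Gamma(19/2, 433/8)
obs 6: x=5/4 → posterior Inverse-Gamma(10, 1741/32)
obs 7: x=-3 → posterior Inverse-Gamma(21/2, 2141/32)
obs 8: x=1 → posterior Inverse-Gamma(11, 2157/32)
obs 9: x=-4 → posterior Inverse-Gamma(23/2, 2733/32)
obs 10: x=-3/2 → posterior Inverse-Gamma(12, 2929/32)
obs 11: x=-1 → posterior Inverse-Gamma(25/2, 3073/32)
obs 12: x=0 → posterior Inverse-Gamma(13, 3137/32)

3137/448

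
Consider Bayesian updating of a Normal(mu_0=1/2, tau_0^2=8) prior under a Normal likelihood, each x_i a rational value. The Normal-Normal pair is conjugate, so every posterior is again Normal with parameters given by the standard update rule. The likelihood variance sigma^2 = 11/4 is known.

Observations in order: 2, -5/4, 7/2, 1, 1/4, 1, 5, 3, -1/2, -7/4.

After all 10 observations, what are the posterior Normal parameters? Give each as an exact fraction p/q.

mu_0=795/662, tau_0^2=88/331

obs 1: x=2 → posterior Normal(139/86, 88/43)
obs 2: x=-5/4 → posterior Normal(59/150, 88/75)
obs 3: x=7/2 → posterior Normal(283/214, 88/107)
obs 4: x=1 → posterior Normal(347/278, 88/139)
obs 5: x=1/4 → posterior Normal(121/114, 88/171)
obs 6: x=1 → posterior Normal(61/58, 88/203)
obs 7: x=5 → posterior Normal(747/470, 88/235)
obs 8: x=3 → posterior Normal(313/178, 88/267)
obs 9: x=-1/2 → posterior Normal(907/598, 88/299)
obs 10: x=-7/4 → posterior Normal(795/662, 88/331)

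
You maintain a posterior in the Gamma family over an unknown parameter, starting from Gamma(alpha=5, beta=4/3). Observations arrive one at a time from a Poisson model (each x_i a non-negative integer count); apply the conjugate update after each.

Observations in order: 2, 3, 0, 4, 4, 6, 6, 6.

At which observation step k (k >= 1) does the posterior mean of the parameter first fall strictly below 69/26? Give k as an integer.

obs 1: x=2 → posterior Gamma(7, 7/3)
obs 2: x=3 → posterior Gamma(10, 10/3)
obs 3: x=0 → posterior Gamma(10, 13/3)
obs 4: x=4 → posterior Gamma(14, 16/3)
obs 5: x=4 → posterior Gamma(18, 19/3)
obs 6: x=6 → posterior Gamma(24, 22/3)
obs 7: x=6 → posterior Gamma(30, 25/3)
obs 8: x=6 → posterior Gamma(36, 28/3)

k = 3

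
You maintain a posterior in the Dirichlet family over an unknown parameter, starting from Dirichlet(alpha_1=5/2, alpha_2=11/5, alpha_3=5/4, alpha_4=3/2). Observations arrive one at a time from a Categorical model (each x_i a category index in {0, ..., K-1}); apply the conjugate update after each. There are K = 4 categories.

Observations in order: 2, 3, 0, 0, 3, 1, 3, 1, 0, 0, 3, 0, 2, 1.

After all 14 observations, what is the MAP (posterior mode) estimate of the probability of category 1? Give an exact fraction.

84/349

obs 1: x=2 → posterior Dirichlet(5/2, 11/5, 9/4, 3/2)
obs 2: x=3 → posterior Dirichlet(5/2, 11/5, 9/4, 5/2)
obs 3: x=0 → posterior Dirichlet(7/2, 11/5, 9/4, 5/2)
obs 4: x=0 → posterior Dirichlet(9/2, 11/5, 9/4, 5/2)
obs 5: x=3 → posterior Dirichlet(9/2, 11/5, 9/4, 7/2)
obs 6: x=1 → posterior Dirichlet(9/2, 16/5, 9/4, 7/2)
obs 7: x=3 → posterior Dirichlet(9/2, 16/5, 9/4, 9/2)
obs 8: x=1 → posterior Dirichlet(9/2, 21/5, 9/4, 9/2)
obs 9: x=0 → posterior Dirichlet(11/2, 21/5, 9/4, 9/2)
obs 10: x=0 → posterior Dirichlet(13/2, 21/5, 9/4, 9/2)
obs 11: x=3 → posterior Dirichlet(13/2, 21/5, 9/4, 11/2)
obs 12: x=0 → posterior Dirichlet(15/2, 21/5, 9/4, 11/2)
obs 13: x=2 → posterior Dirichlet(15/2, 21/5, 13/4, 11/2)
obs 14: x=1 → posterior Dirichlet(15/2, 26/5, 13/4, 11/2)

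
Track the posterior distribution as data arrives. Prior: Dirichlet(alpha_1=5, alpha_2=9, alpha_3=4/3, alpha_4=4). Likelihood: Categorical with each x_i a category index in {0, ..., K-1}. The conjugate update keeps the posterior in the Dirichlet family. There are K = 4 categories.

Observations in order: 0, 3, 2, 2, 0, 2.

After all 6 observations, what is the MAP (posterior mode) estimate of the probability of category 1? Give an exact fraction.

obs 1: x=0 → posterior Dirichlet(6, 9, 4/3, 4)
obs 2: x=3 → posterior Dirichlet(6, 9, 4/3, 5)
obs 3: x=2 → posterior Dirichlet(6, 9, 7/3, 5)
obs 4: x=2 → posterior Dirichlet(6, 9, 10/3, 5)
obs 5: x=0 → posterior Dirichlet(7, 9, 10/3, 5)
obs 6: x=2 → posterior Dirichlet(7, 9, 13/3, 5)

3/8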